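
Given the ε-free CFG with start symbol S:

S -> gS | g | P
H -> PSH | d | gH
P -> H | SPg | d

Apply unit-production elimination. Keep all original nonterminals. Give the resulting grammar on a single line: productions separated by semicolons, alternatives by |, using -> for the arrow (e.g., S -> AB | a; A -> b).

Unit productions: P->H, S->P.
Unit pairs (A ⇒* B via units): (P,H), (S,H), (S,P).
S: inherits non-unit rules of {H, P, S} → PSH | SPg | d | g | gH | gS.
H: inherits non-unit rules of {H} → PSH | d | gH.
P: inherits non-unit rules of {H, P} → PSH | SPg | d | gH.

S -> d | g | gH | gS | PSH | SPg; H -> d | gH | PSH; P -> d | gH | PSH | SPg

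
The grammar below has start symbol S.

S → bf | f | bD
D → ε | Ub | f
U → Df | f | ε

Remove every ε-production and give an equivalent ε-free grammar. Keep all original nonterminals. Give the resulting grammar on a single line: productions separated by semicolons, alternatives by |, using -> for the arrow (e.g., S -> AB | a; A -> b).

S -> b | f | bD | bf; D -> b | f | Ub; U -> f | Df

Nullable set: {D, U}.
S -> bD: D nullable, giving b | bD.
Drop D -> ε.
D -> Ub: U nullable, giving Ub | b.
Drop U -> ε.
U -> Df: D nullable, giving Df | f.
Unchanged (no nullable symbols): S -> bf; S -> f; D -> f; U -> f.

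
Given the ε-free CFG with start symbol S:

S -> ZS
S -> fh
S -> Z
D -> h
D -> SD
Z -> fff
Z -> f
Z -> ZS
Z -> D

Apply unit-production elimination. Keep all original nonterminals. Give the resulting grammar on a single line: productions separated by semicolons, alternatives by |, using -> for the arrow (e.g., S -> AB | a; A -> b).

Unit productions: S->Z, Z->D.
Unit pairs (A ⇒* B via units): (S,D), (S,Z), (Z,D).
S: inherits non-unit rules of {D, S, Z} → SD | ZS | f | fff | fh | h.
D: inherits non-unit rules of {D} → SD | h.
Z: inherits non-unit rules of {D, Z} → SD | ZS | f | fff | h.

S -> f | h | SD | ZS | fh | fff; D -> h | SD; Z -> f | h | SD | ZS | fff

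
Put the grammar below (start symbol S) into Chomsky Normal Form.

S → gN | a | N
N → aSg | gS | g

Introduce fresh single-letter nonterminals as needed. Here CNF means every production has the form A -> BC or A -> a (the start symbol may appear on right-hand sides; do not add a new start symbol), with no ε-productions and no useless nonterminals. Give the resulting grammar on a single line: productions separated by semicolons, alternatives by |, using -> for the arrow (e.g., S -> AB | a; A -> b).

No ε-productions.
After unit-elimination: S -> a | g | gN | gS | aSg; N -> g | gS | aSg.
TERM: introduce A -> a, B -> g and substitute in every rule of length ≥2.
BIN: N -> ASB becomes N -> AC, C -> SB; S -> ASB becomes S -> AD, D -> SB.

S -> a | g | AD | BN | BS; A -> a; B -> g; C -> SB; D -> SB; N -> g | AC | BS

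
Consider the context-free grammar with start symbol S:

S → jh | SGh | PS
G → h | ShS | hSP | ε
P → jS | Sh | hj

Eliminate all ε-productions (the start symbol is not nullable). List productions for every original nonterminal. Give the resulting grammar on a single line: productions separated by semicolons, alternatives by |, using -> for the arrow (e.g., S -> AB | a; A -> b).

S -> PS | Sh | jh | SGh; G -> h | ShS | hSP; P -> Sh | hj | jS

Nullable set: {G}.
S -> SGh: G nullable, giving SGh | Sh.
Drop G -> ε.
Unchanged (no nullable symbols): S -> PS; S -> jh; G -> ShS; G -> h; G -> hSP; P -> Sh; P -> hj; P -> jS.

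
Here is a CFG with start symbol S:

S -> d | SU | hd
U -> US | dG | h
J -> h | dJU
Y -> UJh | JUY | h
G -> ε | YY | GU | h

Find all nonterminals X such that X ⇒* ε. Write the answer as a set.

Directly nullable (have an ε-rule): {G}.
Not nullable: J, S, U, Y — each has a terminal in every rule's right-hand side or depends on a non-nullable symbol.

{G}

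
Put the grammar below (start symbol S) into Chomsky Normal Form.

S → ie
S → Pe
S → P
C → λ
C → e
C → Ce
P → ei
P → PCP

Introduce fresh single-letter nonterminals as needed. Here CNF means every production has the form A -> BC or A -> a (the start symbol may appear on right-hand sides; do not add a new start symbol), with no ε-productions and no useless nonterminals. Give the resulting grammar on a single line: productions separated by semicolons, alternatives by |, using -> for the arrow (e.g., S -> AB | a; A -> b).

S -> AB | BA | PA | PE | PP; A -> e; B -> i; C -> e | CA; D -> CP; E -> CP; P -> AB | PD | PP

Nullable: {C}; after ε-elimination: S -> P | Pe | ie; C -> e | Ce; P -> PP | ei | PCP.
After unit-elimination: S -> PP | Pe | ei | ie | PCP; C -> e | Ce; P -> PP | ei | PCP.
TERM: introduce A -> e, B -> i and substitute in every rule of length ≥2.
BIN: P -> PCP becomes P -> PD, D -> CP; S -> PCP becomes S -> PE, E -> CP.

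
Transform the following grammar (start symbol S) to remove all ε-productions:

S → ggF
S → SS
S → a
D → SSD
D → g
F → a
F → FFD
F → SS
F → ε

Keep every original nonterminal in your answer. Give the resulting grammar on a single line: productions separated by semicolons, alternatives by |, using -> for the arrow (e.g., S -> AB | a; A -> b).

Nullable set: {F}.
S -> ggF: F nullable, giving gg | ggF.
Drop F -> ε.
F -> FFD: F, F nullable, giving D | FD | FFD.
Unchanged (no nullable symbols): S -> SS; S -> a; D -> SSD; D -> g; F -> SS; F -> a.

S -> a | SS | gg | ggF; D -> g | SSD; F -> D | a | FD | SS | FFD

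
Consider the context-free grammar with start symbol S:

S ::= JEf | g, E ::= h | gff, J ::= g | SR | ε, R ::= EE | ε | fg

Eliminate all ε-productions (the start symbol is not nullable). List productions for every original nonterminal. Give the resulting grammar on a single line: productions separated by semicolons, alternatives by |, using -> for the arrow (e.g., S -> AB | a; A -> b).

Nullable set: {J, R}.
S -> JEf: J nullable, giving Ef | JEf.
Drop J -> ε.
J -> SR: R nullable, giving S | SR.
Drop R -> ε.
Unchanged (no nullable symbols): S -> g; E -> gff; E -> h; J -> g; R -> EE; R -> fg.

S -> g | Ef | JEf; E -> h | gff; J -> S | g | SR; R -> EE | fg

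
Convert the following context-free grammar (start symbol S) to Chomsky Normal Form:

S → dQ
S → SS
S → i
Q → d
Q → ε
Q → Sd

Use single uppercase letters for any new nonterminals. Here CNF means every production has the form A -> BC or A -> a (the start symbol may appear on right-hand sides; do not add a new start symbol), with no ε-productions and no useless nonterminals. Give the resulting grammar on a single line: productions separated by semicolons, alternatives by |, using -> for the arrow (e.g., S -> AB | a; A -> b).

Nullable: {Q}; after ε-elimination: S -> d | i | SS | dQ; Q -> d | Sd.
No unit productions to eliminate.
TERM: introduce A -> d and substitute in every rule of length ≥2.

S -> d | i | AQ | SS; A -> d; Q -> d | SA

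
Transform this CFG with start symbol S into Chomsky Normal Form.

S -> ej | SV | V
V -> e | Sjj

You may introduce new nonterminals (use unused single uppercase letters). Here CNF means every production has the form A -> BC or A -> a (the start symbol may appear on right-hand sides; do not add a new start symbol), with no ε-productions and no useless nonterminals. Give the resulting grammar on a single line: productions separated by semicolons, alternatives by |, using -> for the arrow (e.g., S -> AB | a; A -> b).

No ε-productions.
After unit-elimination: S -> e | SV | ej | Sjj; V -> e | Sjj.
TERM: introduce B -> e, A -> j and substitute in every rule of length ≥2.
BIN: S -> SAA becomes S -> SC, C -> AA; V -> SAA becomes V -> SD, D -> AA.

S -> e | BA | SC | SV; A -> j; B -> e; C -> AA; D -> AA; V -> e | SD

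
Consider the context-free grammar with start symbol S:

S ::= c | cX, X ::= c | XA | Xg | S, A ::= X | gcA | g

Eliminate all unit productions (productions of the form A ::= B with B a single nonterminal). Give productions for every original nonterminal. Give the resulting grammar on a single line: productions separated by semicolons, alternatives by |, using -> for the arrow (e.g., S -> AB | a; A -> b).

Unit productions: A->X, X->S.
Unit pairs (A ⇒* B via units): (A,S), (A,X), (X,S).
S: inherits non-unit rules of {S} → c | cX.
A: inherits non-unit rules of {A, S, X} → XA | Xg | c | cX | g | gcA.
X: inherits non-unit rules of {S, X} → XA | Xg | c | cX.

S -> c | cX; A -> c | g | XA | Xg | cX | gcA; X -> c | XA | Xg | cX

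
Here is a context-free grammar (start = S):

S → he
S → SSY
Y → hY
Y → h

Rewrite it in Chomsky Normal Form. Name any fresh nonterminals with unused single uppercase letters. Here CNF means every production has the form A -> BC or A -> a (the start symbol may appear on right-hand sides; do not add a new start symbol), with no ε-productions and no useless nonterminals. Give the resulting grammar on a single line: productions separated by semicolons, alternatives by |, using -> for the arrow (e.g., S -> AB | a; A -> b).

S -> AB | SC; A -> h; B -> e; C -> SY; Y -> h | AY

No ε-productions.
No unit productions to eliminate.
TERM: introduce B -> e, A -> h and substitute in every rule of length ≥2.
BIN: S -> SSY becomes S -> SC, C -> SY.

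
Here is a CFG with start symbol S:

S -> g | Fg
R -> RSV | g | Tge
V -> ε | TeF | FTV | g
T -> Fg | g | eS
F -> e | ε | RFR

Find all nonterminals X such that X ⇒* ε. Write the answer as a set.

Directly nullable (have an ε-rule): {F, V}.
Not nullable: R, S, T — each has a terminal in every rule's right-hand side or depends on a non-nullable symbol.

{F, V}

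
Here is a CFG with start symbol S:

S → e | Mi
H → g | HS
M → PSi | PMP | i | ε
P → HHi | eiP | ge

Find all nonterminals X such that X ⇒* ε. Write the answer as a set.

{M}

Directly nullable (have an ε-rule): {M}.
Not nullable: H, P, S — each has a terminal in every rule's right-hand side or depends on a non-nullable symbol.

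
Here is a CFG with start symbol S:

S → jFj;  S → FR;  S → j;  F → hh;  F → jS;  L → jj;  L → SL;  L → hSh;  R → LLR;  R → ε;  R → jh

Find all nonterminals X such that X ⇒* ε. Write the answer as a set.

{R}

Directly nullable (have an ε-rule): {R}.
Not nullable: F, L, S — each has a terminal in every rule's right-hand side or depends on a non-nullable symbol.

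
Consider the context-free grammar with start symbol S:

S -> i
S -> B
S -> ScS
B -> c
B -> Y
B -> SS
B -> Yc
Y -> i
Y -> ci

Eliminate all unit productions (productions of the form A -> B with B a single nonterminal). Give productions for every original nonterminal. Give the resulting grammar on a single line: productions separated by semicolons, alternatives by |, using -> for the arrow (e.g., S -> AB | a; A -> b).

Unit productions: B->Y, S->B.
Unit pairs (A ⇒* B via units): (B,Y), (S,B), (S,Y).
S: inherits non-unit rules of {B, S, Y} → SS | ScS | Yc | c | ci | i.
B: inherits non-unit rules of {B, Y} → SS | Yc | c | ci | i.
Y: inherits non-unit rules of {Y} → ci | i.

S -> c | i | SS | Yc | ci | ScS; B -> c | i | SS | Yc | ci; Y -> i | ci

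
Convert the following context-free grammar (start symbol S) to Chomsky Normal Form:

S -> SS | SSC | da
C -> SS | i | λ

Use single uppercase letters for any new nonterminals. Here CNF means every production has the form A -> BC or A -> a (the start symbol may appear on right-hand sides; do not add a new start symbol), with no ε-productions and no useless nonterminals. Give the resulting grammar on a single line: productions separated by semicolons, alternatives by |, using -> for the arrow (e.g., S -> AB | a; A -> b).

Nullable: {C}; after ε-elimination: S -> SS | da | SSC; C -> i | SS.
No unit productions to eliminate.
TERM: introduce B -> a, A -> d and substitute in every rule of length ≥2.
BIN: S -> SSC becomes S -> SD, D -> SC.

S -> AB | SD | SS; A -> d; B -> a; C -> i | SS; D -> SC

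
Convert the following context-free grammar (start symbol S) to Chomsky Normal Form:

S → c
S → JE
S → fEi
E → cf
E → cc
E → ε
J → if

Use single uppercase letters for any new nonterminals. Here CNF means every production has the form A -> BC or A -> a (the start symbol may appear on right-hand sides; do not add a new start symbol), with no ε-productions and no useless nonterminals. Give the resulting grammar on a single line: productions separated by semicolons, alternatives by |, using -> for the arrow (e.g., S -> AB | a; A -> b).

Nullable: {E}; after ε-elimination: S -> J | c | JE | fi | fEi; E -> cc | cf; J -> if.
After unit-elimination: S -> c | JE | fi | if | fEi; E -> cc | cf; J -> if.
TERM: introduce A -> c, B -> f, C -> i and substitute in every rule of length ≥2.
BIN: S -> BEC becomes S -> BD, D -> EC.

S -> c | BC | BD | CB | JE; A -> c; B -> f; C -> i; D -> EC; E -> AA | AB; J -> CB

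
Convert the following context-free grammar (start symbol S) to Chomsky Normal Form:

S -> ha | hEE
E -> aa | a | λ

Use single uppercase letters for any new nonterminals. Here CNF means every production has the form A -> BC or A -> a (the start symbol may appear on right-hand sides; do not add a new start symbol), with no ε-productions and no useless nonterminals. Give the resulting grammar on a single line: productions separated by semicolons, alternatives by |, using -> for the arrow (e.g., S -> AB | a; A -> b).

S -> h | BA | BC | BE; A -> a; B -> h; C -> EE; E -> a | AA

Nullable: {E}; after ε-elimination: S -> h | hE | ha | hEE; E -> a | aa.
No unit productions to eliminate.
TERM: introduce A -> a, B -> h and substitute in every rule of length ≥2.
BIN: S -> BEE becomes S -> BC, C -> EE.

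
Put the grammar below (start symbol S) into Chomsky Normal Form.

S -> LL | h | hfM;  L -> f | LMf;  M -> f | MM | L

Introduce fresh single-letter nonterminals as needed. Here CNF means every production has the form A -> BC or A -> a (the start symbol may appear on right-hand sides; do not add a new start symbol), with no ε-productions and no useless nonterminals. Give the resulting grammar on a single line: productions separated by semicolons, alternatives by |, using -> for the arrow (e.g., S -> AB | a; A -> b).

No ε-productions.
After unit-elimination: S -> h | LL | hfM; L -> f | LMf; M -> f | MM | LMf.
TERM: introduce A -> f, B -> h and substitute in every rule of length ≥2.
BIN: L -> LMA becomes L -> LC, C -> MA; M -> LMA becomes M -> LD, D -> MA; S -> BAM becomes S -> BE, E -> AM.

S -> h | BE | LL; A -> f; B -> h; C -> MA; D -> MA; E -> AM; L -> f | LC; M -> f | LD | MM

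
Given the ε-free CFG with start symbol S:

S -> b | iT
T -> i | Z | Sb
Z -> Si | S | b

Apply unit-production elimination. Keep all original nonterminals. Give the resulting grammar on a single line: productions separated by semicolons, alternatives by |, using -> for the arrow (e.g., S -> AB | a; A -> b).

S -> b | iT; T -> b | i | Sb | Si | iT; Z -> b | Si | iT

Unit productions: T->Z, Z->S.
Unit pairs (A ⇒* B via units): (T,S), (T,Z), (Z,S).
S: inherits non-unit rules of {S} → b | iT.
T: inherits non-unit rules of {S, T, Z} → Sb | Si | b | i | iT.
Z: inherits non-unit rules of {S, Z} → Si | b | iT.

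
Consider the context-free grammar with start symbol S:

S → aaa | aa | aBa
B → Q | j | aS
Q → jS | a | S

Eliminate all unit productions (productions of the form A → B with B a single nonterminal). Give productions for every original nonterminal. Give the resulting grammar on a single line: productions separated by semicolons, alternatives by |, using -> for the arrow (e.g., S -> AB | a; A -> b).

S -> aa | aBa | aaa; B -> a | j | aS | aa | jS | aBa | aaa; Q -> a | aa | jS | aBa | aaa

Unit productions: B->Q, Q->S.
Unit pairs (A ⇒* B via units): (B,Q), (B,S), (Q,S).
S: inherits non-unit rules of {S} → aBa | aa | aaa.
B: inherits non-unit rules of {B, Q, S} → a | aBa | aS | aa | aaa | j | jS.
Q: inherits non-unit rules of {Q, S} → a | aBa | aa | aaa | jS.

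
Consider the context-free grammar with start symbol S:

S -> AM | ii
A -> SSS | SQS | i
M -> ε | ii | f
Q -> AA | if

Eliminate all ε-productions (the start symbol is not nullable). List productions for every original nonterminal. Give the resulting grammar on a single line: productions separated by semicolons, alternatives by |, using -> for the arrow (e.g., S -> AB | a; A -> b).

Nullable set: {M}.
S -> AM: M nullable, giving A | AM.
Drop M -> ε.
Unchanged (no nullable symbols): S -> ii; A -> SQS; A -> SSS; A -> i; M -> f; M -> ii; Q -> AA; Q -> if.

S -> A | AM | ii; A -> i | SQS | SSS; M -> f | ii; Q -> AA | if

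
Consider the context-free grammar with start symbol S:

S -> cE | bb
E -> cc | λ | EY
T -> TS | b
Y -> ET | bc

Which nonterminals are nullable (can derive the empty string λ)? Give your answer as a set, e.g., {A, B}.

{E}

Directly nullable (have an ε-rule): {E}.
Not nullable: S, T, Y — each has a terminal in every rule's right-hand side or depends on a non-nullable symbol.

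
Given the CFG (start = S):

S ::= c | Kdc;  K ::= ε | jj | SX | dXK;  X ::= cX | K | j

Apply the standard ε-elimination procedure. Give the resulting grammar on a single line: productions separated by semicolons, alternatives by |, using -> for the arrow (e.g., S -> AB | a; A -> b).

Nullable set: {K, X}.
S -> Kdc: K nullable, giving Kdc | dc.
Drop K -> ε.
K -> SX: X nullable, giving S | SX.
K -> dXK: X, K nullable, giving d | dK | dX | dXK.
X -> K: K nullable, giving K.
X -> cX: X nullable, giving c | cX.
Unchanged (no nullable symbols): S -> c; K -> jj; X -> j.

S -> c | dc | Kdc; K -> S | d | SX | dK | dX | jj | dXK; X -> K | c | j | cX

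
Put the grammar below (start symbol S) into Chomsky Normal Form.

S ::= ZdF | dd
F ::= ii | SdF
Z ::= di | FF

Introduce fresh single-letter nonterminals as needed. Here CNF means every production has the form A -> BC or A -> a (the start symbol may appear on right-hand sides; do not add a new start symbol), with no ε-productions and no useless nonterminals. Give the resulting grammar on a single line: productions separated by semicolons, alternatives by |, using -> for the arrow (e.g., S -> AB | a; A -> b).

S -> AA | ZD; A -> d; B -> i; C -> AF; D -> AF; F -> BB | SC; Z -> AB | FF

No ε-productions.
No unit productions to eliminate.
TERM: introduce A -> d, B -> i and substitute in every rule of length ≥2.
BIN: F -> SAF becomes F -> SC, C -> AF; S -> ZAF becomes S -> ZD, D -> AF.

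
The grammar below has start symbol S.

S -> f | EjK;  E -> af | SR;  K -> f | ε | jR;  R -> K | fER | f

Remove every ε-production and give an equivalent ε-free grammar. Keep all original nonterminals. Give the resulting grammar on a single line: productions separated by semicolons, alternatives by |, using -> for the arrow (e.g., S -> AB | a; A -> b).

S -> f | Ej | EjK; E -> S | SR | af; K -> f | j | jR; R -> K | f | fE | fER

Nullable set: {K, R}.
S -> EjK: K nullable, giving Ej | EjK.
E -> SR: R nullable, giving S | SR.
Drop K -> ε.
K -> jR: R nullable, giving j | jR.
R -> K: K nullable, giving K.
R -> fER: R nullable, giving fE | fER.
Unchanged (no nullable symbols): S -> f; E -> af; K -> f; R -> f.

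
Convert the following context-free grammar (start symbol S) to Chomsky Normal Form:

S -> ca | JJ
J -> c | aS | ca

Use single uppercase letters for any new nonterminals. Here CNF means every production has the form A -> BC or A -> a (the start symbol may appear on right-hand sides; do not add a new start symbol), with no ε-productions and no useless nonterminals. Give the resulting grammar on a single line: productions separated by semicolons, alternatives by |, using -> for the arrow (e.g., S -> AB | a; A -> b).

No ε-productions.
No unit productions to eliminate.
TERM: introduce A -> a, B -> c and substitute in every rule of length ≥2.

S -> BA | JJ; A -> a; B -> c; J -> c | AS | BA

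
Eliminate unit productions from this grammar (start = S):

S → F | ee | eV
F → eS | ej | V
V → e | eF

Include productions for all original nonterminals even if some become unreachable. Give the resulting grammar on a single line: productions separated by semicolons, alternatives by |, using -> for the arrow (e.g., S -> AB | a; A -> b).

Unit productions: F->V, S->F.
Unit pairs (A ⇒* B via units): (F,V), (S,F), (S,V).
S: inherits non-unit rules of {F, S, V} → e | eF | eS | eV | ee | ej.
F: inherits non-unit rules of {F, V} → e | eF | eS | ej.
V: inherits non-unit rules of {V} → e | eF.

S -> e | eF | eS | eV | ee | ej; F -> e | eF | eS | ej; V -> e | eF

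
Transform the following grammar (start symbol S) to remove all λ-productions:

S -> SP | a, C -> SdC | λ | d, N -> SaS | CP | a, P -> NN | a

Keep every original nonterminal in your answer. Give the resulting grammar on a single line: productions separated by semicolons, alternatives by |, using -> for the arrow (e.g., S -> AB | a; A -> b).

Nullable set: {C}.
Drop C -> λ.
C -> SdC: C nullable, giving Sd | SdC.
N -> CP: C nullable, giving CP | P.
Unchanged (no nullable symbols): S -> SP; S -> a; C -> d; N -> SaS; N -> a; P -> NN; P -> a.

S -> a | SP; C -> d | Sd | SdC; N -> P | a | CP | SaS; P -> a | NN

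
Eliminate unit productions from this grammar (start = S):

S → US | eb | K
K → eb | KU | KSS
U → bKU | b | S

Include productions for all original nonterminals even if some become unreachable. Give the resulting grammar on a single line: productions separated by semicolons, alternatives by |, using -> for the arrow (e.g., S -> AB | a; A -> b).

Unit productions: S->K, U->S.
Unit pairs (A ⇒* B via units): (S,K), (U,K), (U,S).
S: inherits non-unit rules of {K, S} → KSS | KU | US | eb.
K: inherits non-unit rules of {K} → KSS | KU | eb.
U: inherits non-unit rules of {K, S, U} → KSS | KU | US | b | bKU | eb.

S -> KU | US | eb | KSS; K -> KU | eb | KSS; U -> b | KU | US | eb | KSS | bKU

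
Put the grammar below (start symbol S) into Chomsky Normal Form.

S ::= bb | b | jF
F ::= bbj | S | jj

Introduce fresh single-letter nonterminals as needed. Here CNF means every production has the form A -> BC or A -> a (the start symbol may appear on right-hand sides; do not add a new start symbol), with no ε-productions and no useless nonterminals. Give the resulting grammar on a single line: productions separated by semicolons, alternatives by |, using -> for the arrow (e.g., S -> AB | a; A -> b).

S -> b | AA | BF; A -> b; B -> j; C -> AB; F -> b | AA | AC | BB | BF

No ε-productions.
After unit-elimination: S -> b | bb | jF; F -> b | bb | jF | jj | bbj.
TERM: introduce A -> b, B -> j and substitute in every rule of length ≥2.
BIN: F -> AAB becomes F -> AC, C -> AB.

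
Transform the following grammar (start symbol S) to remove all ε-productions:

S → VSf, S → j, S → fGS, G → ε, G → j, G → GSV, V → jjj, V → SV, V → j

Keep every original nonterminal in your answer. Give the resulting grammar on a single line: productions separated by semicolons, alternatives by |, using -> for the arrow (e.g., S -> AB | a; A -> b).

Nullable set: {G}.
S -> fGS: G nullable, giving fGS | fS.
Drop G -> ε.
G -> GSV: G nullable, giving GSV | SV.
Unchanged (no nullable symbols): S -> VSf; S -> j; G -> j; V -> SV; V -> j; V -> jjj.

S -> j | fS | VSf | fGS; G -> j | SV | GSV; V -> j | SV | jjj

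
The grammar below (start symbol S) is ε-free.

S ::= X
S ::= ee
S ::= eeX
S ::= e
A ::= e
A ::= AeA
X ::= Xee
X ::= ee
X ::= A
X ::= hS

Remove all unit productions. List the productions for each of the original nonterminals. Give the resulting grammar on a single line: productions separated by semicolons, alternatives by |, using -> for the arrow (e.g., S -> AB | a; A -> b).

Unit productions: S->X, X->A.
Unit pairs (A ⇒* B via units): (S,A), (S,X), (X,A).
S: inherits non-unit rules of {A, S, X} → AeA | Xee | e | ee | eeX | hS.
A: inherits non-unit rules of {A} → AeA | e.
X: inherits non-unit rules of {A, X} → AeA | Xee | e | ee | hS.

S -> e | ee | hS | AeA | Xee | eeX; A -> e | AeA; X -> e | ee | hS | AeA | Xee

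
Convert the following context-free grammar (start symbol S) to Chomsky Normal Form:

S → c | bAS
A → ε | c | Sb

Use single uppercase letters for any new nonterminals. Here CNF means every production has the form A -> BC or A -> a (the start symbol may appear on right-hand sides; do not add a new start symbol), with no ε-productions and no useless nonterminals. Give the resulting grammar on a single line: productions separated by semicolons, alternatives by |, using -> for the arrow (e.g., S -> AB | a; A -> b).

Nullable: {A}; after ε-elimination: S -> c | bS | bAS; A -> c | Sb.
No unit productions to eliminate.
TERM: introduce B -> b and substitute in every rule of length ≥2.
BIN: S -> BAS becomes S -> BC, C -> AS.

S -> c | BC | BS; A -> c | SB; B -> b; C -> AS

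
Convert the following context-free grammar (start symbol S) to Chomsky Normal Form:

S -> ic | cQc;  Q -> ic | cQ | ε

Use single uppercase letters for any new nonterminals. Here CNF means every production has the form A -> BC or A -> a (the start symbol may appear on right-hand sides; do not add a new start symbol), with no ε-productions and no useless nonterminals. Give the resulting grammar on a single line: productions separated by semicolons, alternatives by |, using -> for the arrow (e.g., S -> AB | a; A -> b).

Nullable: {Q}; after ε-elimination: S -> cc | ic | cQc; Q -> c | cQ | ic.
No unit productions to eliminate.
TERM: introduce A -> c, B -> i and substitute in every rule of length ≥2.
BIN: S -> AQA becomes S -> AC, C -> QA.

S -> AA | AC | BA; A -> c; B -> i; C -> QA; Q -> c | AQ | BA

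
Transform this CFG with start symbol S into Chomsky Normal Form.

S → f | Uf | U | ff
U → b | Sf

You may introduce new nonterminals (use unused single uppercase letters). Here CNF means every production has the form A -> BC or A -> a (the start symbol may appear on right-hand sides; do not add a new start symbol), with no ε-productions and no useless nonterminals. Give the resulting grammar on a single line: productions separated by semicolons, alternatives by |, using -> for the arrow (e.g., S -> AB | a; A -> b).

S -> b | f | AA | SA | UA; A -> f; U -> b | SA

No ε-productions.
After unit-elimination: S -> b | f | Sf | Uf | ff; U -> b | Sf.
TERM: introduce A -> f and substitute in every rule of length ≥2.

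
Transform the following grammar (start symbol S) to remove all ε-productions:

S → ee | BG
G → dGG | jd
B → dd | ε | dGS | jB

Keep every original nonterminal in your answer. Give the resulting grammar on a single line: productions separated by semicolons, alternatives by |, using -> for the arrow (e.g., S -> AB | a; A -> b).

S -> G | BG | ee; B -> j | dd | jB | dGS; G -> jd | dGG

Nullable set: {B}.
S -> BG: B nullable, giving BG | G.
Drop B -> ε.
B -> jB: B nullable, giving j | jB.
Unchanged (no nullable symbols): S -> ee; B -> dGS; B -> dd; G -> dGG; G -> jd.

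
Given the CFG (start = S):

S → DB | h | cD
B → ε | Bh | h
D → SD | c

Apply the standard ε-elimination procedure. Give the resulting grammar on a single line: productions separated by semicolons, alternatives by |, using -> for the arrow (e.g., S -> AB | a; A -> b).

Nullable set: {B}.
S -> DB: B nullable, giving D | DB.
Drop B -> ε.
B -> Bh: B nullable, giving Bh | h.
Unchanged (no nullable symbols): S -> cD; S -> h; B -> h; D -> SD; D -> c.

S -> D | h | DB | cD; B -> h | Bh; D -> c | SD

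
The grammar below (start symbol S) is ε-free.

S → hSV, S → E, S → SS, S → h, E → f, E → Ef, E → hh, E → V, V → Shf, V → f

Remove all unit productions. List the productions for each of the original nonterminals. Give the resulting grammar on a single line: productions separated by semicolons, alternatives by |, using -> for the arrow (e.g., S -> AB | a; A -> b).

S -> f | h | Ef | SS | hh | Shf | hSV; E -> f | Ef | hh | Shf; V -> f | Shf

Unit productions: E->V, S->E.
Unit pairs (A ⇒* B via units): (E,V), (S,E), (S,V).
S: inherits non-unit rules of {E, S, V} → Ef | SS | Shf | f | h | hSV | hh.
E: inherits non-unit rules of {E, V} → Ef | Shf | f | hh.
V: inherits non-unit rules of {V} → Shf | f.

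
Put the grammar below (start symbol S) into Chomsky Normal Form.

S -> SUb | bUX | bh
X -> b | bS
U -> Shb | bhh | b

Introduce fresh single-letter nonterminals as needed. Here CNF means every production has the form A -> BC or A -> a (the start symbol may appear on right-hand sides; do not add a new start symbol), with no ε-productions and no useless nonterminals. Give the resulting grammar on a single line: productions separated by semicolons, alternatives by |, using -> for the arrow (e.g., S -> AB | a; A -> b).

No ε-productions.
No unit productions to eliminate.
TERM: introduce A -> b, B -> h and substitute in every rule of length ≥2.
BIN: S -> AUX becomes S -> AC, C -> UX; S -> SUA becomes S -> SD, D -> UA; U -> ABB becomes U -> AE, E -> BB; U -> SBA becomes U -> SF, F -> BA.

S -> AB | AC | SD; A -> b; B -> h; C -> UX; D -> UA; E -> BB; F -> BA; U -> b | AE | SF; X -> b | AS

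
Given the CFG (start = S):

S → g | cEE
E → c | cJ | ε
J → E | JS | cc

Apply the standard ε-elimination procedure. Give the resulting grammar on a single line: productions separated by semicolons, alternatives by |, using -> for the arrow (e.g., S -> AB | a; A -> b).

Nullable set: {E, J}.
S -> cEE: E, E nullable, giving c | cE | cEE.
Drop E -> ε.
E -> cJ: J nullable, giving c | cJ.
J -> E: E nullable, giving E.
J -> JS: J nullable, giving JS | S.
Unchanged (no nullable symbols): S -> g; E -> c; J -> cc.

S -> c | g | cE | cEE; E -> c | cJ; J -> E | S | JS | cc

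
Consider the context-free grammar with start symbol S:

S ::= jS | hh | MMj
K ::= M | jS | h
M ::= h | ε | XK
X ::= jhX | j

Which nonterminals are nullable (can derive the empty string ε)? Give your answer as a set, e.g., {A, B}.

{K, M}

Directly nullable (have an ε-rule): {M}.
K is nullable via K -> M (every symbol on the right is already known nullable).
Not nullable: S, X — each has a terminal in every rule's right-hand side or depends on a non-nullable symbol.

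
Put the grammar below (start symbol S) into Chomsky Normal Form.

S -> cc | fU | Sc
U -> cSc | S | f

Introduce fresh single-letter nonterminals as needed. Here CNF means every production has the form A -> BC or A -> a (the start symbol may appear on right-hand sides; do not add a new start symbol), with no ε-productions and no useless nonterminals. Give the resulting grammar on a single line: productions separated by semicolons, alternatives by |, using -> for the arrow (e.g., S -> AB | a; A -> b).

No ε-productions.
After unit-elimination: S -> Sc | cc | fU; U -> f | Sc | cc | fU | cSc.
TERM: introduce A -> c, B -> f and substitute in every rule of length ≥2.
BIN: U -> ASA becomes U -> AC, C -> SA.

S -> AA | BU | SA; A -> c; B -> f; C -> SA; U -> f | AA | AC | BU | SA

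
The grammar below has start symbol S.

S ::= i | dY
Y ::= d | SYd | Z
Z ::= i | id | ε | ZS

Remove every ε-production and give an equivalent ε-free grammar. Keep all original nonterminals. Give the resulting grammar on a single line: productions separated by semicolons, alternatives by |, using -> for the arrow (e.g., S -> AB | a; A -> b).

S -> d | i | dY; Y -> Z | d | Sd | SYd; Z -> S | i | ZS | id

Nullable set: {Y, Z}.
S -> dY: Y nullable, giving d | dY.
Y -> SYd: Y nullable, giving SYd | Sd.
Y -> Z: Z nullable, giving Z.
Drop Z -> ε.
Z -> ZS: Z nullable, giving S | ZS.
Unchanged (no nullable symbols): S -> i; Y -> d; Z -> i; Z -> id.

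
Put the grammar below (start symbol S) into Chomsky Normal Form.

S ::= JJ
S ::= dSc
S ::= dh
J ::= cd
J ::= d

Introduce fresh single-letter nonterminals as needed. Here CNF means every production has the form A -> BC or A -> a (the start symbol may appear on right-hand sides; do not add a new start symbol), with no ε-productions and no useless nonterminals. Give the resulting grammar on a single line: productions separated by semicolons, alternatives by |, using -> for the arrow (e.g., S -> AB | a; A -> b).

No ε-productions.
No unit productions to eliminate.
TERM: introduce A -> c, B -> d, C -> h and substitute in every rule of length ≥2.
BIN: S -> BSA becomes S -> BD, D -> SA.

S -> BC | BD | JJ; A -> c; B -> d; C -> h; D -> SA; J -> d | AB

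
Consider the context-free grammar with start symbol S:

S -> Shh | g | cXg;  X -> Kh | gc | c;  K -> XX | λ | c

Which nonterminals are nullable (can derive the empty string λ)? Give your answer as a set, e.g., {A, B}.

{K}

Directly nullable (have an ε-rule): {K}.
Not nullable: S, X — each has a terminal in every rule's right-hand side or depends on a non-nullable symbol.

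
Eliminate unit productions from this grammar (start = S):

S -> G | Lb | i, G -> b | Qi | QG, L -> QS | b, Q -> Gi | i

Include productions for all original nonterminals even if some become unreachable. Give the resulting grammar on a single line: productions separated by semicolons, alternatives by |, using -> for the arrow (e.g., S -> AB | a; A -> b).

S -> b | i | Lb | QG | Qi; G -> b | QG | Qi; L -> b | QS; Q -> i | Gi

Unit productions: S->G.
Unit pairs (A ⇒* B via units): (S,G).
S: inherits non-unit rules of {G, S} → Lb | QG | Qi | b | i.
G: inherits non-unit rules of {G} → QG | Qi | b.
L: inherits non-unit rules of {L} → QS | b.
Q: inherits non-unit rules of {Q} → Gi | i.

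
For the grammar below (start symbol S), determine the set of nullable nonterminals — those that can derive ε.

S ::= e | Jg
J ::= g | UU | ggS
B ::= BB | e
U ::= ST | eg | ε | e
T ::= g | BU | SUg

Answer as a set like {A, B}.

Directly nullable (have an ε-rule): {U}.
J is nullable via J -> UU (every symbol on the right is already known nullable).
Not nullable: B, S, T — each has a terminal in every rule's right-hand side or depends on a non-nullable symbol.

{J, U}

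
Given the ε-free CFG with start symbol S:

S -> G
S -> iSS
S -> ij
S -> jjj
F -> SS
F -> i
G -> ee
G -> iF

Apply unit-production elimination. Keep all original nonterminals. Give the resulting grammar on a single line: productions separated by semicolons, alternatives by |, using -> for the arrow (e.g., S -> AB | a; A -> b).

S -> ee | iF | ij | iSS | jjj; F -> i | SS; G -> ee | iF

Unit productions: S->G.
Unit pairs (A ⇒* B via units): (S,G).
S: inherits non-unit rules of {G, S} → ee | iF | iSS | ij | jjj.
F: inherits non-unit rules of {F} → SS | i.
G: inherits non-unit rules of {G} → ee | iF.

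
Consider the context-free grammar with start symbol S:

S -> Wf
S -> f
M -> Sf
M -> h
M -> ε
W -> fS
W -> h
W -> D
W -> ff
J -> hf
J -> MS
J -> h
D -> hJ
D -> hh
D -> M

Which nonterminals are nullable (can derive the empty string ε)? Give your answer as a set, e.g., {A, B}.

{D, M, W}

Directly nullable (have an ε-rule): {M}.
D is nullable via D -> M (every symbol on the right is already known nullable).
W is nullable via W -> D (every symbol on the right is already known nullable).
Not nullable: J, S — each has a terminal in every rule's right-hand side or depends on a non-nullable symbol.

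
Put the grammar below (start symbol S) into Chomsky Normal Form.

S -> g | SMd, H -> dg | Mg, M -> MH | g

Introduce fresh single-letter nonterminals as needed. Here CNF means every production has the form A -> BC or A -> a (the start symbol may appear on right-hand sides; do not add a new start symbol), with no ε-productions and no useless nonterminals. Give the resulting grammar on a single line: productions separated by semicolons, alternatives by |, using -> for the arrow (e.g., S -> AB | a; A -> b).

S -> g | SC; A -> g; B -> d; C -> MB; H -> BA | MA; M -> g | MH

No ε-productions.
No unit productions to eliminate.
TERM: introduce B -> d, A -> g and substitute in every rule of length ≥2.
BIN: S -> SMB becomes S -> SC, C -> MB.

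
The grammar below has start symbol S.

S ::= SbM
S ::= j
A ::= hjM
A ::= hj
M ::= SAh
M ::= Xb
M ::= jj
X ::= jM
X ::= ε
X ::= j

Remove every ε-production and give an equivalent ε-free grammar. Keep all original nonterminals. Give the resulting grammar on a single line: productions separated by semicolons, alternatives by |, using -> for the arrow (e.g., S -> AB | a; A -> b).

Nullable set: {X}.
M -> Xb: X nullable, giving Xb | b.
Drop X -> ε.
Unchanged (no nullable symbols): S -> SbM; S -> j; A -> hj; A -> hjM; M -> SAh; M -> jj; X -> j; X -> jM.

S -> j | SbM; A -> hj | hjM; M -> b | Xb | jj | SAh; X -> j | jM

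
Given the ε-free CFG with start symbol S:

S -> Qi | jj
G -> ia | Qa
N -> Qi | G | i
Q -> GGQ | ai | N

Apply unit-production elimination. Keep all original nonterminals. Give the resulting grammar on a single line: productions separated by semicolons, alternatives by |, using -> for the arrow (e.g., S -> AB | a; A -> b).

S -> Qi | jj; G -> Qa | ia; N -> i | Qa | Qi | ia; Q -> i | Qa | Qi | ai | ia | GGQ

Unit productions: N->G, Q->N.
Unit pairs (A ⇒* B via units): (N,G), (Q,G), (Q,N).
S: inherits non-unit rules of {S} → Qi | jj.
G: inherits non-unit rules of {G} → Qa | ia.
N: inherits non-unit rules of {G, N} → Qa | Qi | i | ia.
Q: inherits non-unit rules of {G, N, Q} → GGQ | Qa | Qi | ai | i | ia.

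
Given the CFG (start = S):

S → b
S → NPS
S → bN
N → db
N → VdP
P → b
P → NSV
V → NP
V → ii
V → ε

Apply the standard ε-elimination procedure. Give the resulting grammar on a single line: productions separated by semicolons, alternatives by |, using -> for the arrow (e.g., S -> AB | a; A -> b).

Nullable set: {V}.
N -> VdP: V nullable, giving VdP | dP.
P -> NSV: V nullable, giving NS | NSV.
Drop V -> ε.
Unchanged (no nullable symbols): S -> NPS; S -> b; S -> bN; N -> db; P -> b; V -> NP; V -> ii.

S -> b | bN | NPS; N -> dP | db | VdP; P -> b | NS | NSV; V -> NP | ii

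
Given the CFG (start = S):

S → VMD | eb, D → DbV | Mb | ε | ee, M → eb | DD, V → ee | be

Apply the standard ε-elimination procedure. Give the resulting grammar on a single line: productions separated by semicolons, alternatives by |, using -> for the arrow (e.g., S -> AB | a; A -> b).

Nullable set: {D, M}.
S -> VMD: M, D nullable, giving V | VD | VM | VMD.
Drop D -> ε.
D -> DbV: D nullable, giving DbV | bV.
D -> Mb: M nullable, giving Mb | b.
M -> DD: D, D nullable, giving D | DD.
Unchanged (no nullable symbols): S -> eb; D -> ee; M -> eb; V -> be; V -> ee.

S -> V | VD | VM | eb | VMD; D -> b | Mb | bV | ee | DbV; M -> D | DD | eb; V -> be | ee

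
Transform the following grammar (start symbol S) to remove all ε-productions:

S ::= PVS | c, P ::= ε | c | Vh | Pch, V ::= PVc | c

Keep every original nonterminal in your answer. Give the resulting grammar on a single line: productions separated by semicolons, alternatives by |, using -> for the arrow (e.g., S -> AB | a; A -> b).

Nullable set: {P}.
S -> PVS: P nullable, giving PVS | VS.
Drop P -> ε.
P -> Pch: P nullable, giving Pch | ch.
V -> PVc: P nullable, giving PVc | Vc.
Unchanged (no nullable symbols): S -> c; P -> Vh; P -> c; V -> c.

S -> c | VS | PVS; P -> c | Vh | ch | Pch; V -> c | Vc | PVc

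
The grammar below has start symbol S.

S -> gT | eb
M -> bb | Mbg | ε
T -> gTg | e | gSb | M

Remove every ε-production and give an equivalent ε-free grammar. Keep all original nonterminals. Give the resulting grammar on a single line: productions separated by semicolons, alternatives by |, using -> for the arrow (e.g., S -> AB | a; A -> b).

Nullable set: {M, T}.
S -> gT: T nullable, giving g | gT.
Drop M -> ε.
M -> Mbg: M nullable, giving Mbg | bg.
T -> M: M nullable, giving M.
T -> gTg: T nullable, giving gTg | gg.
Unchanged (no nullable symbols): S -> eb; M -> bb; T -> e; T -> gSb.

S -> g | eb | gT; M -> bb | bg | Mbg; T -> M | e | gg | gSb | gTg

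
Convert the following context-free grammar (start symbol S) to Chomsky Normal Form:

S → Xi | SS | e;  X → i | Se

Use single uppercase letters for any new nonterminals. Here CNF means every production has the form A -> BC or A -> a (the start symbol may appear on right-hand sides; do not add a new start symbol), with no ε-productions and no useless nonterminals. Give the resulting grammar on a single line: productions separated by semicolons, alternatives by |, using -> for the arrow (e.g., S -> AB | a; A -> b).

No ε-productions.
No unit productions to eliminate.
TERM: introduce B -> e, A -> i and substitute in every rule of length ≥2.

S -> e | SS | XA; A -> i; B -> e; X -> i | SB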